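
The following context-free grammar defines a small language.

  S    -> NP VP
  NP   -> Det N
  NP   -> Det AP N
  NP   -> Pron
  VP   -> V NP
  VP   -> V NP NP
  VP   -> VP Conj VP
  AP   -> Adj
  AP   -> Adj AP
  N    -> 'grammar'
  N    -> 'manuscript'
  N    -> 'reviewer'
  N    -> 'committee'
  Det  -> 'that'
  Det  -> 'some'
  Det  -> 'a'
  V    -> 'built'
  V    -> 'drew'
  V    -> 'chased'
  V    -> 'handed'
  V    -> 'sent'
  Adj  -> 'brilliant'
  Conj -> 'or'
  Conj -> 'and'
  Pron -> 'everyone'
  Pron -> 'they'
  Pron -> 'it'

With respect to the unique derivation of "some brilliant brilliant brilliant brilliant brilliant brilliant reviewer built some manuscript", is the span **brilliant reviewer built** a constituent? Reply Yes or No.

[S [NP [Det some] [AP [Adj brilliant] [AP [Adj brilliant] [AP [Adj brilliant] [AP [Adj brilliant] [AP [Adj brilliant] [AP [Adj brilliant]]]]]]] [N reviewer]] [VP [V built] [NP [Det some] [N manuscript]]]]
The smallest constituent containing 'brilliant reviewer built' is the S spanning 'some brilliant brilliant brilliant brilliant brilliant brilliant reviewer built some manuscript'; no single node in the tree dominates exactly the given words.

No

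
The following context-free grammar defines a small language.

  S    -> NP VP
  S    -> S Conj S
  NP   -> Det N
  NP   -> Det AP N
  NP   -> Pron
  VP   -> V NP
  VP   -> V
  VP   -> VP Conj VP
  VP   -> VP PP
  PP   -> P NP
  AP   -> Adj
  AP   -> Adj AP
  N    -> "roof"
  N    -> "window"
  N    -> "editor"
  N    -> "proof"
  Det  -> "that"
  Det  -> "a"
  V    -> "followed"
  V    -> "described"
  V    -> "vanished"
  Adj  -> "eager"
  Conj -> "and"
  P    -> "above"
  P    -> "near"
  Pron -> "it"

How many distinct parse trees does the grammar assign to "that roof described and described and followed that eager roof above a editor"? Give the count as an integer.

5

Two of the 5 distinct bracketings:
[S [NP [Det that] [N roof]] [VP [VP [V described]] [Conj and] [VP [VP [V described]] [Conj and] [VP [VP [V followed] [NP [Det that] [AP [Adj eager]] [N roof]]] [PP [P above] [NP [Det a] [N editor]]]]]]]
[S [NP [Det that] [N roof]] [VP [VP [V described]] [Conj and] [VP [VP [VP [V described]] [Conj and] [VP [V followed] [NP [Det that] [AP [Adj eager]] [N roof]]]] [PP [P above] [NP [Det a] [N editor]]]]]]
The trees differ in how a recursive rule is bracketed over the same span.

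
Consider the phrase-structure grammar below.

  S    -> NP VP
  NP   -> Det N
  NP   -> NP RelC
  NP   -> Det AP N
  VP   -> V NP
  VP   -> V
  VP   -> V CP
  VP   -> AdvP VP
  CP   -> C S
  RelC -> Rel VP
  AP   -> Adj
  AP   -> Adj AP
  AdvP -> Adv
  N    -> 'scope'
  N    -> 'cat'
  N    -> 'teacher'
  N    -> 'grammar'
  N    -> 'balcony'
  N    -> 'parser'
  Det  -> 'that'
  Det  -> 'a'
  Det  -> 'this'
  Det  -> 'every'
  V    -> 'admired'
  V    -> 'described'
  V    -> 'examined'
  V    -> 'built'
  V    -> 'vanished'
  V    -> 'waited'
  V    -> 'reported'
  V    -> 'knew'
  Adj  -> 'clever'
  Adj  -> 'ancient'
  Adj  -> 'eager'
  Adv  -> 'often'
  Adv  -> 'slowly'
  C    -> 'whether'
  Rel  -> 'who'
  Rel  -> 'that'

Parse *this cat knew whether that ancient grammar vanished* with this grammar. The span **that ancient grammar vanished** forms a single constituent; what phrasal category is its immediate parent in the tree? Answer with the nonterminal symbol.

[S [NP [Det this] [N cat]] [VP [V knew] [CP [C whether] [S [NP [Det that] [AP [Adj ancient]] [N grammar]] [VP [V vanished]]]]]]
The span 'that ancient grammar vanished' is the S node built by S → NP VP.
Its mother is the CP built by CP → C S.

CP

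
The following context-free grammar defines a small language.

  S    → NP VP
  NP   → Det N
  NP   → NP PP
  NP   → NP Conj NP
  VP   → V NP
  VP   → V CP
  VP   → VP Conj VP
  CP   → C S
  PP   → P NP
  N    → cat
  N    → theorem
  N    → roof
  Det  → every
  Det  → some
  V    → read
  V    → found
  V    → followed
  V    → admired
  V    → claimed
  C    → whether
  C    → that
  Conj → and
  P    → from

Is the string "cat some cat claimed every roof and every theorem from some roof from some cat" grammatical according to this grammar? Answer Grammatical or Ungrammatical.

An N word can never sit immediately before a Det word in any string this grammar generates, so the substring 'cat some' rules out a derivation.

Ungrammatical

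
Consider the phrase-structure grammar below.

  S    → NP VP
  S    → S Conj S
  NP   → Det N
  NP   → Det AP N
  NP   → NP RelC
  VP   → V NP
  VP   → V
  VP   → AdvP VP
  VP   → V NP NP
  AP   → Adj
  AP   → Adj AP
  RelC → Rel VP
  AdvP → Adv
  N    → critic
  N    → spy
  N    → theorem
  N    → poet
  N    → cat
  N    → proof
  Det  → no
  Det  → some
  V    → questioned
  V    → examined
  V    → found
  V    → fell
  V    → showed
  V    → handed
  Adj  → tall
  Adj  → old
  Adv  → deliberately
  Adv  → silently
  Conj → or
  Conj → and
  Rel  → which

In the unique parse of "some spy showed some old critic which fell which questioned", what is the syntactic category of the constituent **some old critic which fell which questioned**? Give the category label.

NP

S
  NP
    Det: some
    N: spy
  VP
    V: showed
    NP
      NP
        NP
          Det: some
          AP
            Adj: old
          N: critic
        RelC
          Rel: which
          VP
            V: fell
      RelC
        Rel: which
        VP
          V: questioned
The span 'some old critic which fell which questioned' is the NP node built by NP → NP RelC.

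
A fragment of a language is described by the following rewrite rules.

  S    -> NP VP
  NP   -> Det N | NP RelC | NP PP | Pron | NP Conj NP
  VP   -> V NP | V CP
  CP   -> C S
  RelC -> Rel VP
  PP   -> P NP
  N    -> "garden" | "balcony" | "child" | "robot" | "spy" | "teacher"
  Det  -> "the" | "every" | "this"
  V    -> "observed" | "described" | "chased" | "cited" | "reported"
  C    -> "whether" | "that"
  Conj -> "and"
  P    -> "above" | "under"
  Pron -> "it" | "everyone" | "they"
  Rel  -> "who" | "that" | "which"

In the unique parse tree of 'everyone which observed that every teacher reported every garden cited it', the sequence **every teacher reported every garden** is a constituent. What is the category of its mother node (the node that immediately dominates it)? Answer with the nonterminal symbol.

CP

S
  NP
    NP
      Pron: everyone
    RelC
      Rel: which
      VP
        V: observed
        CP
          C: that
          S
            NP
              Det: every
              N: teacher
            VP
              V: reported
              NP
                Det: every
                N: garden
  VP
    V: cited
    NP
      Pron: it
The span 'every teacher reported every garden' is the S node built by S → NP VP.
Its mother is the CP built by CP → C S.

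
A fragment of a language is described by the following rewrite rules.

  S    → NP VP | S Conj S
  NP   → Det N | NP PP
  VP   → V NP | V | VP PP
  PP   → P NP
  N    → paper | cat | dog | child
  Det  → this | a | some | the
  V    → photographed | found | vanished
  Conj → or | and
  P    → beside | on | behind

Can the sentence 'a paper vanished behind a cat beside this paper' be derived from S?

S
  NP
    Det: a
    N: paper
  VP
    VP
      V: vanished
    PP
      P: behind
      NP
        NP
          Det: a
          N: cat
        PP
          P: beside
          NP
            Det: this
            N: paper
Every word is introduced by a lexical rule and the phrasal rules combine the resulting categories into a single S.

Grammatical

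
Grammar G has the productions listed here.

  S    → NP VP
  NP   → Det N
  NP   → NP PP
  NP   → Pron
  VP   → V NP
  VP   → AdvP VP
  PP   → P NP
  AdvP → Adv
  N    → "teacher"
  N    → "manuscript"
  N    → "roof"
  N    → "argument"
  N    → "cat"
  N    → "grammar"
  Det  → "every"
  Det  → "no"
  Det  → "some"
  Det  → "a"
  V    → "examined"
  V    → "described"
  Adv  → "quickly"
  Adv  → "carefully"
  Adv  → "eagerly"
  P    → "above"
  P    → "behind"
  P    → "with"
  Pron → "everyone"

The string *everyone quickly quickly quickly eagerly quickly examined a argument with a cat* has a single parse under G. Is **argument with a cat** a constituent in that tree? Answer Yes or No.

No

[S [NP [Pron everyone]] [VP [AdvP [Adv quickly]] [VP [AdvP [Adv quickly]] [VP [AdvP [Adv quickly]] [VP [AdvP [Adv eagerly]] [VP [AdvP [Adv quickly]] [VP [V examined] [NP [NP [Det a] [N argument]] [PP [P with] [NP [Det a] [N cat]]]]]]]]]]]
The smallest constituent containing 'argument with a cat' is the NP spanning 'a argument with a cat'; no single node in the tree dominates exactly the given words.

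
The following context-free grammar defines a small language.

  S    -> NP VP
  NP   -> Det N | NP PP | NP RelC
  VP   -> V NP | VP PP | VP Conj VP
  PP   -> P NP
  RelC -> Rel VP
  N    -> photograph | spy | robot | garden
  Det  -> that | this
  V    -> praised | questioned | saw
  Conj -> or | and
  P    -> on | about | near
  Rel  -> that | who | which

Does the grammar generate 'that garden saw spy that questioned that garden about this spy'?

A V word can never sit immediately before an N word in any string this grammar generates, so the substring 'saw spy' rules out a derivation.

Ungrammatical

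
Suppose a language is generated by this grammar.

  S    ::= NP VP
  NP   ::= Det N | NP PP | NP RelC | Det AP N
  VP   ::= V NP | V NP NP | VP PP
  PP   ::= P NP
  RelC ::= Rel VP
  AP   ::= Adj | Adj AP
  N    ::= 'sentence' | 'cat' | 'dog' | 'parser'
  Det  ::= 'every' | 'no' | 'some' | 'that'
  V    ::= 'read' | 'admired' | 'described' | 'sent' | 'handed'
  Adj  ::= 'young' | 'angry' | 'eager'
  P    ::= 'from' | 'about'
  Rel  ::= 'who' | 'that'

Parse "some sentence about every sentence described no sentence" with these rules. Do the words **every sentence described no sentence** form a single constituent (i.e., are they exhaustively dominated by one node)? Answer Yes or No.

No

[S [NP [NP [Det some] [N sentence]] [PP [P about] [NP [Det every] [N sentence]]]] [VP [V described] [NP [Det no] [N sentence]]]]
The smallest constituent containing 'every sentence described no sentence' is the S spanning 'some sentence about every sentence described no sentence'; no single node in the tree dominates exactly the given words.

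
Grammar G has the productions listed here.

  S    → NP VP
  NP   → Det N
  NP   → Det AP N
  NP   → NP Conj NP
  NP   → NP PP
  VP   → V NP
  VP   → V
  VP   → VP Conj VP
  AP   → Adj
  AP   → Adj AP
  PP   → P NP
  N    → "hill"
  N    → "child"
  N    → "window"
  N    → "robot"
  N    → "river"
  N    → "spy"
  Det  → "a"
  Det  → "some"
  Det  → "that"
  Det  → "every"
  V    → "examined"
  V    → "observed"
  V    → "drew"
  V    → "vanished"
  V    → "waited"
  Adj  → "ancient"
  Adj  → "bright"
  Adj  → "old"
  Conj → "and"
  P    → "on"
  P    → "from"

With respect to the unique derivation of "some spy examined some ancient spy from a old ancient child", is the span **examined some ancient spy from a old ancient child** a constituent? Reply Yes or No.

Yes

[S [NP [Det some] [N spy]] [VP [V examined] [NP [NP [Det some] [AP [Adj ancient]] [N spy]] [PP [P from] [NP [Det a] [AP [Adj old] [AP [Adj ancient]]] [N child]]]]]]
The words 'examined some ancient spy from a old ancient child' are exhaustively dominated by a single VP node (built by VP → V NP), so they form a constituent.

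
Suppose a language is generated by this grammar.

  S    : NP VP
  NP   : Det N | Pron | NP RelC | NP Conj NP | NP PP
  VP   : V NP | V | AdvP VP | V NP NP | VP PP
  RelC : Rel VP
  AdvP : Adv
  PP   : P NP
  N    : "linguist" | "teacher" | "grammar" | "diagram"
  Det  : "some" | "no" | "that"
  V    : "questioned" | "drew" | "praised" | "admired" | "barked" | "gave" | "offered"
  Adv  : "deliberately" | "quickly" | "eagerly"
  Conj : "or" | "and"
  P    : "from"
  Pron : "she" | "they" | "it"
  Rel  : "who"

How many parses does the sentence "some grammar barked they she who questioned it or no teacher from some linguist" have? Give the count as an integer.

Two of the 8 distinct bracketings:
[S [NP [Det some] [N grammar]] [VP [V barked] [NP [Pron they]] [NP [NP [Pron she]] [RelC [Rel who] [VP [V questioned] [NP [NP [Pron it]] [Conj or] [NP [NP [Det no] [N teacher]] [PP [P from] [NP [Det some] [N linguist]]]]]]]]]]
[S [NP [Det some] [N grammar]] [VP [V barked] [NP [Pron they]] [NP [NP [Pron she]] [RelC [Rel who] [VP [V questioned] [NP [NP [NP [Pron it]] [Conj or] [NP [Det no] [N teacher]]] [PP [P from] [NP [Det some] [N linguist]]]]]]]]]
The trees differ in how a recursive rule is bracketed over the same span.

8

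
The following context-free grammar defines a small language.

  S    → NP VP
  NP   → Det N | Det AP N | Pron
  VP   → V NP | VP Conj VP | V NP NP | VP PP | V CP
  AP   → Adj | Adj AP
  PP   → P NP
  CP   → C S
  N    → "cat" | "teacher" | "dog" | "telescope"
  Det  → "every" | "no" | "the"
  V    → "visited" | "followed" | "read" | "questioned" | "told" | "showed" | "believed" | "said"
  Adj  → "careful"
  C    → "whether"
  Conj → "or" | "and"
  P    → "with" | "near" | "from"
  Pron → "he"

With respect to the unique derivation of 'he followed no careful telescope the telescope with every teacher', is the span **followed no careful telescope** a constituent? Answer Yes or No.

No

[S [NP [Pron he]] [VP [VP [V followed] [NP [Det no] [AP [Adj careful]] [N telescope]] [NP [Det the] [N telescope]]] [PP [P with] [NP [Det every] [N teacher]]]]]
The smallest constituent containing 'followed no careful telescope' is the VP spanning 'followed no careful telescope the telescope'; no single node in the tree dominates exactly the given words.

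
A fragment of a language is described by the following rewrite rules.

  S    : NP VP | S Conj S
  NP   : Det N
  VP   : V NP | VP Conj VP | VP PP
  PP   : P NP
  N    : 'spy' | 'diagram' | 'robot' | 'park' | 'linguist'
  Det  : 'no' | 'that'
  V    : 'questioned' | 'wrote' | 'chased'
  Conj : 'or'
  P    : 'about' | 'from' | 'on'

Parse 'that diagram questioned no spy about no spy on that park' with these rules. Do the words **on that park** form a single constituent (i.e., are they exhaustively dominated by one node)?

Yes

[S [NP [Det that] [N diagram]] [VP [VP [VP [V questioned] [NP [Det no] [N spy]]] [PP [P about] [NP [Det no] [N spy]]]] [PP [P on] [NP [Det that] [N park]]]]]
The words 'on that park' are exhaustively dominated by a single PP node (built by PP → P NP), so they form a constituent.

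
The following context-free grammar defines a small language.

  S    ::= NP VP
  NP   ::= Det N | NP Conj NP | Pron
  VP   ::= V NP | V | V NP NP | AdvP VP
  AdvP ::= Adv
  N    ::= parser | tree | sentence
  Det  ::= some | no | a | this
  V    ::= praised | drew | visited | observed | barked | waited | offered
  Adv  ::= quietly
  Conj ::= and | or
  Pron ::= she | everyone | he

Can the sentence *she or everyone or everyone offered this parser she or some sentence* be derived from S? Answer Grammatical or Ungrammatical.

S
  NP
    NP
      Pron: she
    Conj: or
    NP
      NP
        Pron: everyone
      Conj: or
      NP
        Pron: everyone
  VP
    V: offered
    NP
      Det: this
      N: parser
    NP
      NP
        Pron: she
      Conj: or
      NP
        Det: some
        N: sentence
The bracketing above is licensed at every node by one of the given productions, with S at the root.

Grammatical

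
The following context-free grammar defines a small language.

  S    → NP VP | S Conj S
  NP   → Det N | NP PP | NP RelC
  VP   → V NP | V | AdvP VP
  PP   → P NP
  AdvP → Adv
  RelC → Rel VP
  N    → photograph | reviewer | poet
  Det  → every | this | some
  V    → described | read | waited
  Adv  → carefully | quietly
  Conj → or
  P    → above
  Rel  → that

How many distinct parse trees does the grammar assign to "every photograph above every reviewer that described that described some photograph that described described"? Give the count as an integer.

Two of the 7 distinct bracketings:
[S [NP [NP [Det every] [N photograph]] [PP [P above] [NP [NP [NP [Det every] [N reviewer]] [RelC [Rel that] [VP [V described]]]] [RelC [Rel that] [VP [V described] [NP [NP [Det some] [N photograph]] [RelC [Rel that] [VP [V described]]]]]]]]] [VP [V described]]]
[S [NP [NP [Det every] [N photograph]] [PP [P above] [NP [NP [NP [NP [Det every] [N reviewer]] [RelC [Rel that] [VP [V described]]]] [RelC [Rel that] [VP [V described] [NP [Det some] [N photograph]]]]] [RelC [Rel that] [VP [V described]]]]]] [VP [V described]]]
The trees differ in how a recursive rule is bracketed over the same span.

7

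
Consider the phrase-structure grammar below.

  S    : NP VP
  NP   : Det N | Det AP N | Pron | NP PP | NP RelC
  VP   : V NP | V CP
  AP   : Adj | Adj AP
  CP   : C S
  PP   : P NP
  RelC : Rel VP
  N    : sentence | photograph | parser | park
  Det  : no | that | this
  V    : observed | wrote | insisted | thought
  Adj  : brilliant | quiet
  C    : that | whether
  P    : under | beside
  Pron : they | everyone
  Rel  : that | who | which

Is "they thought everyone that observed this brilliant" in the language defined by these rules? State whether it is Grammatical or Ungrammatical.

Ungrammatical

For S → NP VP, the only prefix that parses as NP is 'they', but the remainder 'thought everyone that observed this brilliant' is not a VP under these rules.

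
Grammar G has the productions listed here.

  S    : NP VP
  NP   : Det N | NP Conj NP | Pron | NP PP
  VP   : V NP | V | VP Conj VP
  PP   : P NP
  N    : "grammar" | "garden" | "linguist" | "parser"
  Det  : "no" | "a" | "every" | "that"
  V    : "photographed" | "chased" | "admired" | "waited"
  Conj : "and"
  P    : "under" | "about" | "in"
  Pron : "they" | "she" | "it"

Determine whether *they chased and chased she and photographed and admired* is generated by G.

Grammatical

[S [NP [Pron they]] [VP [VP [V chased]] [Conj and] [VP [VP [V chased] [NP [Pron she]]] [Conj and] [VP [VP [V photographed]] [Conj and] [VP [V admired]]]]]]
The bracketing above is licensed at every node by one of the given productions, with S at the root.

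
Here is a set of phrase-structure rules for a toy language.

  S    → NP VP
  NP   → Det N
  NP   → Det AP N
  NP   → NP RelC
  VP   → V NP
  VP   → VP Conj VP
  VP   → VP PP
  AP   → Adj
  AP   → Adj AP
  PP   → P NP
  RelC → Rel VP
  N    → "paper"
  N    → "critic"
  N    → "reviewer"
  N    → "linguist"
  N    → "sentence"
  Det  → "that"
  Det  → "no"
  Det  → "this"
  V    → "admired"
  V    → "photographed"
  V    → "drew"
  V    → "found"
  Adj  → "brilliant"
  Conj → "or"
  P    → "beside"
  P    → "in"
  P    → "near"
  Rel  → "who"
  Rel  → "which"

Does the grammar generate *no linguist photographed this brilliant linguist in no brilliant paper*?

S
  NP
    Det: no
    N: linguist
  VP
    VP
      V: photographed
      NP
        Det: this
        AP
          Adj: brilliant
        N: linguist
    PP
      P: in
      NP
        Det: no
        AP
          Adj: brilliant
        N: paper
Each bracket corresponds to one application of a listed rule, so the string is derivable from S.

Grammatical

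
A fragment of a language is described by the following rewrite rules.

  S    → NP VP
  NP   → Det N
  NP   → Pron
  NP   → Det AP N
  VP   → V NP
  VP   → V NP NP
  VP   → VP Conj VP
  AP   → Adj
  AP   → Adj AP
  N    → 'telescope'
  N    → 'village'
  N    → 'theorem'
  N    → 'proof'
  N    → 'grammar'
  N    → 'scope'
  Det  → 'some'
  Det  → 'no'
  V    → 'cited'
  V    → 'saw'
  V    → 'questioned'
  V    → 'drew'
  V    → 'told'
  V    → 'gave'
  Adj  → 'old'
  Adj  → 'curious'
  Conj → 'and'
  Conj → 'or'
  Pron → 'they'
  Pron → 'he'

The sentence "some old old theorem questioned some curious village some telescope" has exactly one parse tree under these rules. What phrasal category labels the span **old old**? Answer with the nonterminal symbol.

S
  NP
    Det: some
    AP
      Adj: old
      AP
        Adj: old
    N: theorem
  VP
    V: questioned
    NP
      Det: some
      AP
        Adj: curious
      N: village
    NP
      Det: some
      N: telescope
The span 'old old' is the AP node built by AP → Adj AP.

AP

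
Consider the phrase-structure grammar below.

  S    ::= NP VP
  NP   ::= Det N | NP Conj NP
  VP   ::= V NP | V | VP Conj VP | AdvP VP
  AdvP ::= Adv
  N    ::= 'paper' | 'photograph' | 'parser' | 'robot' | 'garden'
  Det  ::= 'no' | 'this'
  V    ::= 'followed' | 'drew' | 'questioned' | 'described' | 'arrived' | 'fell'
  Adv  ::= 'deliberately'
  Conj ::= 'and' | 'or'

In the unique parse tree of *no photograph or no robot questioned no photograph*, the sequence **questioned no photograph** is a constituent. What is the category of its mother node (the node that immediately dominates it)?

S

S
  NP
    NP
      Det: no
      N: photograph
    Conj: or
    NP
      Det: no
      N: robot
  VP
    V: questioned
    NP
      Det: no
      N: photograph
The span 'questioned no photograph' is the VP node built by VP → V NP.
Its mother is the S built by S → NP VP.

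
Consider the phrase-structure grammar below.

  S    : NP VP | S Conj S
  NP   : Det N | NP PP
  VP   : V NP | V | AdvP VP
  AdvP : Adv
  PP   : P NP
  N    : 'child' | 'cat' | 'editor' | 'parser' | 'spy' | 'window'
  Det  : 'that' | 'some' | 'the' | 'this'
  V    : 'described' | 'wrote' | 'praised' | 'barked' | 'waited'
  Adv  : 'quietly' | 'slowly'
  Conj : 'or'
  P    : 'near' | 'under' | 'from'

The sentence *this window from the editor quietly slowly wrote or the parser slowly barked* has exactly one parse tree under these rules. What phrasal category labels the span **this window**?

NP

[S [S [NP [NP [Det this] [N window]] [PP [P from] [NP [Det the] [N editor]]]] [VP [AdvP [Adv quietly]] [VP [AdvP [Adv slowly]] [VP [V wrote]]]]] [Conj or] [S [NP [Det the] [N parser]] [VP [AdvP [Adv slowly]] [VP [V barked]]]]]
The span 'this window' is the NP node built by NP → Det N.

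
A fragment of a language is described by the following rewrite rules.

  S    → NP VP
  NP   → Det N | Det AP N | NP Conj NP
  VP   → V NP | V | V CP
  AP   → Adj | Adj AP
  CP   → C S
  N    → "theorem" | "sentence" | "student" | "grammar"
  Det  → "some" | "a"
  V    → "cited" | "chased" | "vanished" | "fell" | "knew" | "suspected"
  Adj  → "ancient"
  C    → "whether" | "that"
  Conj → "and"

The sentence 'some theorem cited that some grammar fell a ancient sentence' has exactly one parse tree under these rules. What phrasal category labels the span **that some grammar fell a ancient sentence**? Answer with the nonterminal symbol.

[S [NP [Det some] [N theorem]] [VP [V cited] [CP [C that] [S [NP [Det some] [N grammar]] [VP [V fell] [NP [Det a] [AP [Adj ancient]] [N sentence]]]]]]]
The span 'that some grammar fell a ancient sentence' is the CP node built by CP → C S.

CP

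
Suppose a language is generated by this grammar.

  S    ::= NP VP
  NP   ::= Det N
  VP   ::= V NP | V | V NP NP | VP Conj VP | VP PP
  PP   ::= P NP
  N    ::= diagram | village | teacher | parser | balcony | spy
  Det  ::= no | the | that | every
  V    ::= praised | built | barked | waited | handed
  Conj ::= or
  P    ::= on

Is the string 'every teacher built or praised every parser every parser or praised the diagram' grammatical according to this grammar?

Grammatical

S
  NP
    Det: every
    N: teacher
  VP
    VP
      V: built
    Conj: or
    VP
      VP
        V: praised
        NP
          Det: every
          N: parser
        NP
          Det: every
          N: parser
      Conj: or
      VP
        V: praised
        NP
          Det: the
          N: diagram
The bracketing above is licensed at every node by one of the given productions, with S at the root.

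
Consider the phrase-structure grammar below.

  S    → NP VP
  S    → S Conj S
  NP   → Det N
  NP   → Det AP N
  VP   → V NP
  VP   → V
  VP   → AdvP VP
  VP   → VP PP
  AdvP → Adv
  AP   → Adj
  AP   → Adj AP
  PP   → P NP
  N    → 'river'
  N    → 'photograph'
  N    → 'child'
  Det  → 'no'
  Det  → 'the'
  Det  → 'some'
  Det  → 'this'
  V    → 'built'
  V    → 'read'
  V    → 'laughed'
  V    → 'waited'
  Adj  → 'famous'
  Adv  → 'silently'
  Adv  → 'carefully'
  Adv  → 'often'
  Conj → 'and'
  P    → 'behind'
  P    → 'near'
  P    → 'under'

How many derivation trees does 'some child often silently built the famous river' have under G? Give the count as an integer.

1

[S [NP [Det some] [N child]] [VP [AdvP [Adv often]] [VP [AdvP [Adv silently]] [VP [V built] [NP [Det the] [AP [Adj famous]] [N river]]]]]]
No rule offers an alternative attachment or grouping for any span, so this is the only derivation.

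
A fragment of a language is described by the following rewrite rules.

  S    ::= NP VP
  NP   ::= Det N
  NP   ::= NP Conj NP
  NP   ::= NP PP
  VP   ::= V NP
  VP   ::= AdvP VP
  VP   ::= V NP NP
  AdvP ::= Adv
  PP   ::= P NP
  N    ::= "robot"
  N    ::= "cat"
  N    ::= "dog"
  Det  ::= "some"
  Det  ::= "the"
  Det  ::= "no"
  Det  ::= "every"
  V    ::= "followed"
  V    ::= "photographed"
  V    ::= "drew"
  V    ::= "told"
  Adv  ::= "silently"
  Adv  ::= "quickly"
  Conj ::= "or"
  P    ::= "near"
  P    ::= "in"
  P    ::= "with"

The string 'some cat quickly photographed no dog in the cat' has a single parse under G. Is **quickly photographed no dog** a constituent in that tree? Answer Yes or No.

No

[S [NP [Det some] [N cat]] [VP [AdvP [Adv quickly]] [VP [V photographed] [NP [NP [Det no] [N dog]] [PP [P in] [NP [Det the] [N cat]]]]]]]
The smallest constituent containing 'quickly photographed no dog' is the VP spanning 'quickly photographed no dog in the cat'; no single node in the tree dominates exactly the given words.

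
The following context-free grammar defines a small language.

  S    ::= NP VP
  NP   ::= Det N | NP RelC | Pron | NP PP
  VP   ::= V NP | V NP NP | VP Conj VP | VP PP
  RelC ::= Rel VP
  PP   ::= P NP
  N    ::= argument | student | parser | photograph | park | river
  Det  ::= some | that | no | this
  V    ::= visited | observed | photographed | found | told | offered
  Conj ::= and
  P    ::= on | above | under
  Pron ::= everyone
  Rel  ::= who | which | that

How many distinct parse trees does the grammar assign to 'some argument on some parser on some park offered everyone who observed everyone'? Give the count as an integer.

2

The two bracketings:
[S [NP [NP [Det some] [N argument]] [PP [P on] [NP [NP [Det some] [N parser]] [PP [P on] [NP [Det some] [N park]]]]]] [VP [V offered] [NP [NP [Pron everyone]] [RelC [Rel who] [VP [V observed] [NP [Pron everyone]]]]]]]
[S [NP [NP [NP [Det some] [N argument]] [PP [P on] [NP [Det some] [N parser]]]] [PP [P on] [NP [Det some] [N park]]]] [VP [V offered] [NP [NP [Pron everyone]] [RelC [Rel who] [VP [V observed] [NP [Pron everyone]]]]]]]
The trees differ in how a recursive rule is bracketed over the same span.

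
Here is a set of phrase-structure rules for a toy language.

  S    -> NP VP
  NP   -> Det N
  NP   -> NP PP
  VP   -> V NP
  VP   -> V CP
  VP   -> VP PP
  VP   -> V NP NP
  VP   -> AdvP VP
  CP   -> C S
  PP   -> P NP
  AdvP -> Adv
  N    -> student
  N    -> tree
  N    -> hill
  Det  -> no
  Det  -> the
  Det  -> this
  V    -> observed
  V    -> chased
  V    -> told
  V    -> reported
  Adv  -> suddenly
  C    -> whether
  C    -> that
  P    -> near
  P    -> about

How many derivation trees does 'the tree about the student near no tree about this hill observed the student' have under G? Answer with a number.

5

Two of the 5 distinct bracketings:
[S [NP [NP [Det the] [N tree]] [PP [P about] [NP [NP [Det the] [N student]] [PP [P near] [NP [NP [Det no] [N tree]] [PP [P about] [NP [Det this] [N hill]]]]]]]] [VP [V observed] [NP [Det the] [N student]]]]
[S [NP [NP [Det the] [N tree]] [PP [P about] [NP [NP [NP [Det the] [N student]] [PP [P near] [NP [Det no] [N tree]]]] [PP [P about] [NP [Det this] [N hill]]]]]] [VP [V observed] [NP [Det the] [N student]]]]
The trees differ in how a recursive rule is bracketed over the same span.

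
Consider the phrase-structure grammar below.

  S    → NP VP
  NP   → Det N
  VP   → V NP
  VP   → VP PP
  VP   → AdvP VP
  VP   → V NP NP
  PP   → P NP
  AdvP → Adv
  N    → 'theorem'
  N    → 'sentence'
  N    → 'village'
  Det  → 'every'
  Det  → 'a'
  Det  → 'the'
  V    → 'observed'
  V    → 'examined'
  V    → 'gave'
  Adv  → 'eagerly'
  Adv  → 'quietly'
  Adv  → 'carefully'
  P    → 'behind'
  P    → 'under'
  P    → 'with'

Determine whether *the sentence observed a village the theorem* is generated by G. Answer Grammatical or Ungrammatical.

Grammatical

[S [NP [Det the] [N sentence]] [VP [V observed] [NP [Det a] [N village]] [NP [Det the] [N theorem]]]]
The bracketing above is licensed at every node by one of the given productions, with S at the root.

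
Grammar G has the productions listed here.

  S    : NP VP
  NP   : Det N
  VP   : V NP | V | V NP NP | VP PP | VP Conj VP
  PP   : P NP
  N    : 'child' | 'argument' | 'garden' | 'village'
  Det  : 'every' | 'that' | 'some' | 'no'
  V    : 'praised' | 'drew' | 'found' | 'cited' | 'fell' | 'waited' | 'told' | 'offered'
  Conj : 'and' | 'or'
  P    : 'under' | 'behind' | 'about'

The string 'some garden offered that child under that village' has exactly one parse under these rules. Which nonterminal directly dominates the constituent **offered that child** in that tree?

S
  NP
    Det: some
    N: garden
  VP
    VP
      V: offered
      NP
        Det: that
        N: child
    PP
      P: under
      NP
        Det: that
        N: village
The span 'offered that child' is the VP node built by VP → V NP.
Its mother is the VP built by VP → VP PP.

VP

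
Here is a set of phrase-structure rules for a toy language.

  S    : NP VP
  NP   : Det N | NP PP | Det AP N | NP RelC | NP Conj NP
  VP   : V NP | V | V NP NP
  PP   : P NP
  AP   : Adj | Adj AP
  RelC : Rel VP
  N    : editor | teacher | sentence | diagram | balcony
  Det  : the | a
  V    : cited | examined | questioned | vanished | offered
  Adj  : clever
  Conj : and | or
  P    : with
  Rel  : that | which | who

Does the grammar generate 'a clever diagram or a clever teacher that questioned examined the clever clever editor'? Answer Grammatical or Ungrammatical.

Grammatical

S
  NP
    NP
      NP
        Det: a
        AP
          Adj: clever
        N: diagram
      Conj: or
      NP
        Det: a
        AP
          Adj: clever
        N: teacher
    RelC
      Rel: that
      VP
        V: questioned
  VP
    V: examined
    NP
      Det: the
      AP
        Adj: clever
        AP
          Adj: clever
      N: editor
The bracketing above is licensed at every node by one of the given productions, with S at the root.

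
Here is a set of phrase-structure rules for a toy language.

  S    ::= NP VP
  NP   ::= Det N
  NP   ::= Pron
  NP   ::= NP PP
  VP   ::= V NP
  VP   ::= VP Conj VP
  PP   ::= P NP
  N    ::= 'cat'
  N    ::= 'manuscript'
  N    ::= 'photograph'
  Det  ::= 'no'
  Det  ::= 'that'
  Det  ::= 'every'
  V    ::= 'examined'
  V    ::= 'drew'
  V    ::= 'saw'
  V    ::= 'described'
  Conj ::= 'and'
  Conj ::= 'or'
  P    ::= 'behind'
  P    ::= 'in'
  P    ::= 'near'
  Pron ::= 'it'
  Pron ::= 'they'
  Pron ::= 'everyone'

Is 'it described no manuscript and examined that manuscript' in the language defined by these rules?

[S [NP [Pron it]] [VP [VP [V described] [NP [Det no] [N manuscript]]] [Conj and] [VP [V examined] [NP [Det that] [N manuscript]]]]]
Every word is introduced by a lexical rule and the phrasal rules combine the resulting categories into a single S.

Grammatical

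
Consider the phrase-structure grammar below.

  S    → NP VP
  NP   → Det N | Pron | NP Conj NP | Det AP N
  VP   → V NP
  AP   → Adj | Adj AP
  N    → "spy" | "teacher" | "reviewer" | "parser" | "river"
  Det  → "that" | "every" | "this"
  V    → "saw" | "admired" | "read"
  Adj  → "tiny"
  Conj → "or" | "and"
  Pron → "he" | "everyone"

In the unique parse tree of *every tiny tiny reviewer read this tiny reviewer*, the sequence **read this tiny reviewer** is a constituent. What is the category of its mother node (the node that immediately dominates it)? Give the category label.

S

S
  NP
    Det: every
    AP
      Adj: tiny
      AP
        Adj: tiny
    N: reviewer
  VP
    V: read
    NP
      Det: this
      AP
        Adj: tiny
      N: reviewer
The span 'read this tiny reviewer' is the VP node built by VP → V NP.
Its mother is the S built by S → NP VP.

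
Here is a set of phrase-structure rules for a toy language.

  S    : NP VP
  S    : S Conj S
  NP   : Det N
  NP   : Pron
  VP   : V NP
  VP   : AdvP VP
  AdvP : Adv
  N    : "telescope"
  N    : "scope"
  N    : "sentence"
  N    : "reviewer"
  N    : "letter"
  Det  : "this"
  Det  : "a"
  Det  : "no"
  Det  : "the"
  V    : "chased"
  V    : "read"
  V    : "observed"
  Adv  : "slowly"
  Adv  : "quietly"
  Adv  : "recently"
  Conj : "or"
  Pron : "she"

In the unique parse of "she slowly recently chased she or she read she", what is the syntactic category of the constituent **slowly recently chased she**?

S
  S
    NP
      Pron: she
    VP
      AdvP
        Adv: slowly
      VP
        AdvP
          Adv: recently
        VP
          V: chased
          NP
            Pron: she
  Conj: or
  S
    NP
      Pron: she
    VP
      V: read
      NP
        Pron: she
The span 'slowly recently chased she' is the VP node built by VP → AdvP VP.

VP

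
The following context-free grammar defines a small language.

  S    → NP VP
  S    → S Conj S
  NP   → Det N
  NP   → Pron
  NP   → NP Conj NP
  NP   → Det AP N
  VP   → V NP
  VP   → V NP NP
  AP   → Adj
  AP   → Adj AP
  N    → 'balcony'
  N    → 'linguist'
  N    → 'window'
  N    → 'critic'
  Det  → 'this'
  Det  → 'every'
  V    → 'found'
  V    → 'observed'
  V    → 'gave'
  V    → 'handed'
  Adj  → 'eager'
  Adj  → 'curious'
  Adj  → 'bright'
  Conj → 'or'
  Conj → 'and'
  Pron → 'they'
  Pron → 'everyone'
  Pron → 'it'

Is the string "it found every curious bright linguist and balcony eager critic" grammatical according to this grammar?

Ungrammatical

A Conj word can never sit immediately before an N word in any string this grammar generates, so the substring 'and balcony' rules out a derivation.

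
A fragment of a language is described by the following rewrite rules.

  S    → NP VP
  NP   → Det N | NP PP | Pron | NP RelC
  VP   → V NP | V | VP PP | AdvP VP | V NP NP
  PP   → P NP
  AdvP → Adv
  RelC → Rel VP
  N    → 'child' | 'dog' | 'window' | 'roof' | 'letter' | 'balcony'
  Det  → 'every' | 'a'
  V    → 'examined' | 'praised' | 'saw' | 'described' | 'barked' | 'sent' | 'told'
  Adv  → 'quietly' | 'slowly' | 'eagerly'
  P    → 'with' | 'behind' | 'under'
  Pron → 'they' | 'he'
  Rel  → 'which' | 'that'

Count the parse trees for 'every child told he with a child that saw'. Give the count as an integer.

3

Two of the 3 distinct bracketings:
[S [NP [Det every] [N child]] [VP [V told] [NP [NP [Pron he]] [PP [P with] [NP [NP [Det a] [N child]] [RelC [Rel that] [VP [V saw]]]]]]]]
[S [NP [Det every] [N child]] [VP [V told] [NP [NP [NP [Pron he]] [PP [P with] [NP [Det a] [N child]]]] [RelC [Rel that] [VP [V saw]]]]]]
The trees differ in how a recursive rule is bracketed over the same span.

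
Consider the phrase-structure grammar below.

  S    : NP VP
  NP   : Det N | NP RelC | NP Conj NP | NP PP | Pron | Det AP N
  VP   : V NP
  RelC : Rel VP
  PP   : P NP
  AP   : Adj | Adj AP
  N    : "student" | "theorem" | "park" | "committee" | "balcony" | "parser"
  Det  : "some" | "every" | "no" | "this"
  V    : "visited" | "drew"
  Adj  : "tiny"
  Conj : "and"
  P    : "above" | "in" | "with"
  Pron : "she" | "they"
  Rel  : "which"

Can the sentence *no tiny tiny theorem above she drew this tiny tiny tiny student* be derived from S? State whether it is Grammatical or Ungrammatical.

S
  NP
    NP
      Det: no
      AP
        Adj: tiny
        AP
          Adj: tiny
      N: theorem
    PP
      P: above
      NP
        Pron: she
  VP
    V: drew
    NP
      Det: this
      AP
        Adj: tiny
        AP
          Adj: tiny
          AP
            Adj: tiny
      N: student
Every word is introduced by a lexical rule and the phrasal rules combine the resulting categories into a single S.

Grammatical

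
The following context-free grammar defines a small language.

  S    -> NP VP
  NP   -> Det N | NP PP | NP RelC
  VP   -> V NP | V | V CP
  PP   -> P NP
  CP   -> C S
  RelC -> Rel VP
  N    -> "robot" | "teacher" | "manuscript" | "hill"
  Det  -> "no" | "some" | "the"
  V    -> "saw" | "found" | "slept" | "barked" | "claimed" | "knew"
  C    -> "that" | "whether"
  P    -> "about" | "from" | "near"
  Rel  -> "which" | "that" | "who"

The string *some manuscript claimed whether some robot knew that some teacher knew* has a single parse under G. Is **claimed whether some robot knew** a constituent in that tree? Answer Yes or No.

[S [NP [Det some] [N manuscript]] [VP [V claimed] [CP [C whether] [S [NP [Det some] [N robot]] [VP [V knew] [CP [C that] [S [NP [Det some] [N teacher]] [VP [V knew]]]]]]]]]
The smallest constituent containing 'claimed whether some robot knew' is the VP spanning 'claimed whether some robot knew that some teacher knew'; no single node in the tree dominates exactly the given words.

No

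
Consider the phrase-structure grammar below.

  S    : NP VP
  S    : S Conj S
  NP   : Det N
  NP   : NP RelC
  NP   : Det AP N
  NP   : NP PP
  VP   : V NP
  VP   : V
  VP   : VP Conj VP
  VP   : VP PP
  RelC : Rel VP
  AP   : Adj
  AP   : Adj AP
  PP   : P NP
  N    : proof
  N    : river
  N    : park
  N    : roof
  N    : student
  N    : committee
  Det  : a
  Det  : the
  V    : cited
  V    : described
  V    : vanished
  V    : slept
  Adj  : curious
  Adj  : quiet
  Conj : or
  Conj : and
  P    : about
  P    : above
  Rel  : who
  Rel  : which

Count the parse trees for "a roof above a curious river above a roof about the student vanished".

5

Two of the 5 distinct bracketings:
[S [NP [NP [Det a] [N roof]] [PP [P above] [NP [NP [Det a] [AP [Adj curious]] [N river]] [PP [P above] [NP [NP [Det a] [N roof]] [PP [P about] [NP [Det the] [N student]]]]]]]] [VP [V vanished]]]
[S [NP [NP [Det a] [N roof]] [PP [P above] [NP [NP [NP [Det a] [AP [Adj curious]] [N river]] [PP [P above] [NP [Det a] [N roof]]]] [PP [P about] [NP [Det the] [N student]]]]]] [VP [V vanished]]]
The trees differ in how a recursive rule is bracketed over the same span.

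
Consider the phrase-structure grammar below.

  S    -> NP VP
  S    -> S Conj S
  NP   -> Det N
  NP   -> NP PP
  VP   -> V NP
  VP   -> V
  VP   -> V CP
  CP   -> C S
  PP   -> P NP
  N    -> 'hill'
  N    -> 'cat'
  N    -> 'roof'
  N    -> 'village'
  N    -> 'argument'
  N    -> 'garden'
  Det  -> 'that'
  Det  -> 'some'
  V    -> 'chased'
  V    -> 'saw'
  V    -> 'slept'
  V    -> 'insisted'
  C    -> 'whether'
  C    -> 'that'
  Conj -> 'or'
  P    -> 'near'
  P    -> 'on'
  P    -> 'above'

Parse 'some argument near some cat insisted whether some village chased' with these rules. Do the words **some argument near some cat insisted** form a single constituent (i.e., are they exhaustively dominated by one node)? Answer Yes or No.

[S [NP [NP [Det some] [N argument]] [PP [P near] [NP [Det some] [N cat]]]] [VP [V insisted] [CP [C whether] [S [NP [Det some] [N village]] [VP [V chased]]]]]]
The smallest constituent containing 'some argument near some cat insisted' is the S spanning 'some argument near some cat insisted whether some village chased'; no single node in the tree dominates exactly the given words.

No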